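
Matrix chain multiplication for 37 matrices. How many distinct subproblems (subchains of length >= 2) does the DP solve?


Subproblems are indexed by (i, j) where i < j.
Number of such pairs = n*(n-1)/2
= 37 * 36 / 2
= 666


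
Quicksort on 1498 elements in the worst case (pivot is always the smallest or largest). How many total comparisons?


In the worst case, each partition step picks the worst pivot:
  Partition 1: 1497 comparisons (n-1 elements to compare)
  Partition 2: 1496 comparisons
  Partition 3: 1495 comparisons
  Partition 4: 1494 comparisons
  Partition 5: 1493 comparisons
  ...
  Last partition: 0 comparisons
Total = (n-1) + (n-2) + ... + 1 + 0 = n*(n-1)/2
= 1498*1497/2 = 1121253


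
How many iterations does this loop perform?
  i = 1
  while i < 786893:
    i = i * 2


The loop variable doubles each iteration:
i = 1 -> 2 -> 4 -> 8 -> 16 -> 32 -> 64 -> 128 -> 256 -> 512 -> 1024 -> 2048 -> 4096 -> 8192 -> 16384 -> 32768 -> 65536 -> 131072 -> 262144 -> 524288 -> 1048576 (stop, 1048576 >= 786893)
Number of doublings = ceil(log2(786893)) = 20


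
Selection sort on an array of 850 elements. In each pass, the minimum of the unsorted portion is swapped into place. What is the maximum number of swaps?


Selection sort performs one swap per pass:
  Pass 1: find min in positions 0 to 849, swap with position 0
  Pass 2: find min in positions 1 to 849, swap with position 1
  Pass 3: find min in positions 2 to 849, swap with position 2
  Pass 4: find min in positions 3 to 849, swap with position 3
  Pass 5: find min in positions 4 to 849, swap with position 4
  ... (844 more passes)
Total passes (and swaps) = n - 1 = 850 - 1 = 849


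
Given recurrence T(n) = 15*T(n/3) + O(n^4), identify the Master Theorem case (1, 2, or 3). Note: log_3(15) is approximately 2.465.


Master Theorem parameters: a=15, b=3, c=4
log_b(a) = 2.465
Compare b^c with a: 3^4 = 81 > 15, so c > log_b(a).
Comparing c=4 vs log_b(a)=2.465:
4 > 2.465 => Case 3
Result: T(n) = O(n^4)
Master Theorem case = 3


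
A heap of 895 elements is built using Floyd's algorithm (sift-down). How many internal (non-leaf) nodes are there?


Leaf nodes occupy roughly half the array.
Sift-down is called for each internal node, starting from the last one.
Internal nodes = floor(n/2) = floor(895/2) = 447


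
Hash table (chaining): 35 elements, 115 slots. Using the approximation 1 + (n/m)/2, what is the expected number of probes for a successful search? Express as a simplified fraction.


Computing expected probes:
alpha = 35/115
= 1 + alpha/2
= 1 + 35/(2*115)
= (2*115 + 35) / (2*115)
= 265/230 = 53/46


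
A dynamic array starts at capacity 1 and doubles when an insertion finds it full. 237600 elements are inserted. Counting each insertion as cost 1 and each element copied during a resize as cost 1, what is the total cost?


n = 237600
Insertion costs: 237600
Resizes copy 1, 2, 4, ... up to the largest power of 2 that is <= n-1 = 237599, i.e. 131072.
Copy costs = 1 + 2 + 4 + 8 + 16 + 32 + 64 + 128 + 256 + 512 + 1024 + 2048 + 4096 + 8192 + 16384 + 32768 + 65536 + 131072 = 262143
Total = 237600 + 262143 = 499743


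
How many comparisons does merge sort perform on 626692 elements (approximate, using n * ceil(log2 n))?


Recursion depth: ceil(log2(626692)) = 20
Each recursion level merges n = 626692 elements
Total = 626692 * 20 = 12533840


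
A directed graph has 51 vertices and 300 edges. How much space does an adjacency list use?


Adjacency list: one list head per vertex + one entry per edge
Vertex heads: 51
Edge entries: 300
Total = 51 + 300 = 351


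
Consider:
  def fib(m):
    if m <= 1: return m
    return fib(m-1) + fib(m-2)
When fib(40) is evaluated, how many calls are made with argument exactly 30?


Let N(m) = number of times fib(m) is called while evaluating fib(40).
N(40) = 1 (the initial call).
N(39) = 1 (only fib(40) calls it).
For 1 <= m <= 38: fib(m) is called by fib(m+1) and fib(m+2), so
  N(m) = N(m+1) + N(m+2).
fib(0) is called only by fib(2), so N(0) = N(2).
Walk down from m=40:
  N(40)=1, N(39)=1, N(38)=2, N(37)=3, N(36)=5, N(35)=8, N(34)=13, N(33)=21, N(32)=34, N(31)=55, N(30)=89
N(30) = 89


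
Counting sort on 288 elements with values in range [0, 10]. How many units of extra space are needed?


Output array size: 288 (to store sorted result)
Count array size: 11 (one slot per possible value, range 0 to 10)
Total extra space = 288 + 11 = 299


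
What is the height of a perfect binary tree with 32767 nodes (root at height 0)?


A perfect binary tree with 32767 nodes:
  32767 = 2^15 - 1
  Levels: 0, 1, ..., 14
  Height = 14


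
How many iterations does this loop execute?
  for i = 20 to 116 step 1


The loop variable i takes values starting at 20 and increments by 1 each iteration.
Sequence: i = 20, 21, 22, 23, 24, 25, 26, 27, 28, ...
The upper bound 116 is inclusive, so the count is floor((last - first) / step) + 1:
floor((116 - 20) / 1) + 1 = floor(96/1) + 1 = 96 + 1 = 97


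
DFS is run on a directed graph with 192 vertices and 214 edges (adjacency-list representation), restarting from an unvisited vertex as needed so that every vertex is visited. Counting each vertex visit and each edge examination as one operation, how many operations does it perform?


A full DFS traversal processes each vertex exactly once (push/pop on stack).
Each directed edge is examined once.
V = 192, E = 214
V + E = 406


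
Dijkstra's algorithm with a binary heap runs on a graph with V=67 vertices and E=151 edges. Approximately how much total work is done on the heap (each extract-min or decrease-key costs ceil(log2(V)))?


Dijkstra with a binary heap: each vertex is extracted once, each edge may relax once.
Each heap operation costs O(log V).
V + E = 67 + 151 = 218
ceil(log2(67)) = 7 (since 2^6 = 64 < 67 <= 128 = 2^7)
Total heap work = (V+E) * ceil(log2(V)) = 218 * 7 = 1526


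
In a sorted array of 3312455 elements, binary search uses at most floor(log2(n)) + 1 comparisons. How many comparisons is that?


Halving sequence: 3312455 -> 1656227 -> 828113 -> 414056 -> 207028 -> 103514 -> 51757 -> 25878 -> 12939 -> 6469 -> 3234 -> 1617 -> 808 -> 404 -> 202 -> 101 -> 50 -> 25 -> 12 -> 6 -> 3 -> 1
Number of halvings = 21
Max comparisons = 21 + 1 = 22


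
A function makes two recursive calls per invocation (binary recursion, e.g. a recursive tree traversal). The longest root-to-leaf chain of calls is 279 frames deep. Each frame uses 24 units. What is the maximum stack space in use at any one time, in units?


Binary recursion: the two calls run one after the other, so only one root-to-leaf chain of frames is on the stack at a time.
Maximum depth (longest chain) = 279 frames
Each frame = 24 units
Max stack space = 279 * 24 = 6696


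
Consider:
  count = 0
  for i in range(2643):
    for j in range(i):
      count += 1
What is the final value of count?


For each i, the inner loop runs i times:
  i=0: inner runs 0 times
  i=1: inner runs 1 time
  i=2: inner runs 2 times
  i=3: inner runs 3 times
  i=4: inner runs 4 times
  i=5: inner runs 5 times
  i=6: inner runs 6 times
  i=7: inner runs 7 times
  ...
Total = 0 + 1 + 2 + ... + 2642 = 2643*(2643-1)/2 = 3491403


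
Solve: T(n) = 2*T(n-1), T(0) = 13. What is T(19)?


Unrolling:
T(19) = 2*T(18) = 2^2*T(17) = ... = 2^19*T(0)
= 2^19 * 13
= 524288 * 13 = 6815744


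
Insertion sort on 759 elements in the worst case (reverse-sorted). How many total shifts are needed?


In the worst case (reverse-sorted), each element shifts past all previous:
  Element 1: 1 shifts
  Element 2: 2 shifts
  Element 3: 3 shifts
  Element 4: 4 shifts
  Element 5: 5 shifts
  ...
  Element 758: 758 shifts
Total = 1 + 2 + ... + 758
= 759*(759-1)/2 = 287661


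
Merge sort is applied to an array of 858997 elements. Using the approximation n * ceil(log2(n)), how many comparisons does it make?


Merge sort divides the array into halves recursively.
Number of levels = ceil(log2(858997)) = 20
At each level, approximately n = 858997 comparisons are needed for merging.
Total comparisons ~ n * ceil(log2(n)) = 858997 * 20 = 17179940


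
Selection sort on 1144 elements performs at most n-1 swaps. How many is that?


Each of the 1143 passes places one element in its final position.
Pass 1: swap minimum into position 0
Pass 2: swap minimum of remaining into position 1
...
Pass 1143: last two elements, one swap
Maximum swaps = 1144 - 1 = 1143


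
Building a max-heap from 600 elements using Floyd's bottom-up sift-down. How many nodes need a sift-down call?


In a heap of 600 elements (0-indexed array):
  Last element index: 599
  Parent of last element: floor((599 - 1) / 2) = 299
  Internal nodes: indices 0 to 299
  Count = floor(600/2) = 300


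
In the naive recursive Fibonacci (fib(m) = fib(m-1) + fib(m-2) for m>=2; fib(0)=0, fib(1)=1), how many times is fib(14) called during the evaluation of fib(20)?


Let N(m) = number of times fib(m) is called while evaluating fib(20).
N(20) = 1 (the initial call).
N(19) = 1 (only fib(20) calls it).
For 1 <= m <= 18: fib(m) is called by fib(m+1) and fib(m+2), so
  N(m) = N(m+1) + N(m+2).
fib(0) is called only by fib(2), so N(0) = N(2).
Walk down from m=20:
  N(20)=1, N(19)=1, N(18)=2, N(17)=3, N(16)=5, N(15)=8, N(14)=13
N(14) = 13


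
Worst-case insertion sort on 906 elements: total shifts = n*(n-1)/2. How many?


Sum of shifts = 1 + 2 + 3 + ... + 905
= 906 * 905 / 2
= 819930 / 2
= 409965


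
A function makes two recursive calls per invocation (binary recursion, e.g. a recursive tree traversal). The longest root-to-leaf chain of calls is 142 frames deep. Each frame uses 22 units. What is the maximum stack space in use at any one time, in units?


Binary recursion: the two calls run one after the other, so only one root-to-leaf chain of frames is on the stack at a time.
Maximum depth (longest chain) = 142 frames
Each frame = 22 units
Max stack space = 142 * 22 = 3124


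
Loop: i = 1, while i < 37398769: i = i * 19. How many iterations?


i multiplies by 19 each step:
i = 1 -> 19 -> 361 -> 6859 -> 130321 -> 2476099 -> 47045881 (stop)
Iterations = ceil(log_19(37398769)) = 6


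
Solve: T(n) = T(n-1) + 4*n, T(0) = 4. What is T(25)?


Expanding the recurrence:
T(25) = T(24) + 4*25
       = T(23) + 4*24 + 4*25
       ...
       = T(0) + 4*(1 + 2 + ... + 25)
       = 4 + 4 * 25*26/2
       = 4 + 4 * 325
       = 4 + 1300 = 1304


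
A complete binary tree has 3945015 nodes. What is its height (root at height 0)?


In a complete binary tree, level k holds nodes 2^k .. 2^(k+1)-1 (1-indexed).
Height = floor(log2(n)) = floor(log2(3945015)) = 21
Check: 2^21 = 2097152 <= 3945015 < 4194304 = 2^22


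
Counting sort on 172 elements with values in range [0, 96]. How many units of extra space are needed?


Output array size: 172 (to store sorted result)
Count array size: 97 (one slot per possible value, range 0 to 96)
Total extra space = 172 + 97 = 269


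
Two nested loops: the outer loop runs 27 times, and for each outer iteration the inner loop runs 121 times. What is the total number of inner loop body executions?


Outer loop: 27 iterations
Inner loop: 121 iterations per outer iteration
Total = 27 * 121 = 3267


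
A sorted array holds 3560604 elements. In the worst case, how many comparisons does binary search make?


Halving sequence: 3560604 -> 1780302 -> 890151 -> 445075 -> 222537 -> 111268 -> 55634 -> 27817 -> 13908 -> 6954 -> 3477 -> 1738 -> 869 -> 434 -> 217 -> 108 -> 54 -> 27 -> 13 -> 6 -> 3 -> 1
Number of halvings = 21
Max comparisons = 21 + 1 = 22


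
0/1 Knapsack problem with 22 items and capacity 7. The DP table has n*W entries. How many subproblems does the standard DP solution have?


The DP table is indexed by (item, capacity).
Rows: 22 items
Columns: 7 capacity values (1 to W)
Total subproblems = 22 * 7 = 154


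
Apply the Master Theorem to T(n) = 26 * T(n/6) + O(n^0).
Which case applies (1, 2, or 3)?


The Master Theorem: T(n) = a*T(n/b) + O(n^c)
  a = 26, b = 6, c = 0
log_b(a) = log_6(26) ~ 1.818
Compare b^c with a: 6^0 = 1 < 26, so c < log_b(a).
Since c < log_b(a), Case 1 applies.
T(n) = O(n^(log_6 26)) ~ O(n^1.818)
Master Theorem case = 1


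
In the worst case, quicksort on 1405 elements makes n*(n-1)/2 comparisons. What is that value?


Sum of comparisons per partition:
1404 + 1403 + ... + 1 + 0
= 1405 * (1405 - 1) / 2
= 1405 * 1404 / 2
= 986310


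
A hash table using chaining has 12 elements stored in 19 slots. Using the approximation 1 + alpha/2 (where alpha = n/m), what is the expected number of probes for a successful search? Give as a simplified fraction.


Load factor alpha = n/m = 12/19
Expected probes = 1 + alpha/2 = 1 + 12/(2*19)
= 1 + 12/38
= 38/38 + 12/38
= 50/38
Simplify: 25/19


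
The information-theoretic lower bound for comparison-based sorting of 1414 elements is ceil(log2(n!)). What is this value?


A binary decision tree of height h has at most 2^h leaves and needs at least n! of them, so h >= ceil(log2(n!)).
1414! is far too large to multiply out, so use Stirling's series:
  ln(n!) ~ n ln n - n + (1/2) ln(2 pi n) + 1/(12n)  (error below 1/(360 n^3), negligible here)
  ln(1414) = 7.2541778
  n ln n = 1414 * 7.2541778 = 10257.4074
  (1/2) ln(2 pi * 1414) = (1/2) ln(8884.4240) = 4.5460
  1/(12*1414) = 0.0001
  ln(1414!) ~ 10257.4074 - 1414 + 4.5460 + 0.0001 = 8847.9535
Convert to base 2: log2(1414!) = 8847.9535 / ln 2 = 8847.9535 / 0.69314718 = 12764.8986
ceil(12764.8986) = 12765


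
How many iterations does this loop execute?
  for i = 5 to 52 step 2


The loop variable i takes values starting at 5 and increments by 2 each iteration.
Sequence: i = 5, 7, 9, 11, 13, 15, 17, 19, 21, ...
The upper bound 52 is inclusive, so the count is floor((last - first) / step) + 1:
floor((52 - 5) / 2) + 1 = floor(47/2) + 1 = 23 + 1 = 24


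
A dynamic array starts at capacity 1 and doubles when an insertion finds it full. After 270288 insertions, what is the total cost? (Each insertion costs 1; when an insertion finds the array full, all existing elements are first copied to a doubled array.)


Insertion cost: 270288 (one per element)
Resizes occur just before inserting elements 2, 3, 5, 9, ...
Elements copied at each resize: 1 + 2 + 4 + 8 + 16 + 32 + 64 + 128 + 256 + 512 + 1024 + 2048 + 4096 + 8192 + 16384 + 32768 + 65536 + 131072 + 262144
Sum of copies = 524287 (geometric series: 2^k - 1)
Total = 270288 + 524287 = 794575


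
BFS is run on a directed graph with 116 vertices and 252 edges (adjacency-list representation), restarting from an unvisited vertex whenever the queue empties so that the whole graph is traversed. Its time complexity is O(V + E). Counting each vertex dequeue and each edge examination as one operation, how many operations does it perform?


A full BFS traversal dequeues each vertex exactly once and examines each directed edge exactly once.
V = 116 (vertex processing cost)
E = 252 (edge examination cost)
Total operations proportional to V + E = 116 + 252 = 368


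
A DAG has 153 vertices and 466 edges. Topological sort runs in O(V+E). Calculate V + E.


V = 153 (vertex processing)
E = 466 (edge processing)
V + E = 153 + 466 = 619


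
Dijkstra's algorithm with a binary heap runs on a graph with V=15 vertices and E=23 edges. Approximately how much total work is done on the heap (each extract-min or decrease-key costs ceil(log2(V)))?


Dijkstra with a binary heap: each vertex is extracted once, each edge may relax once.
Each heap operation costs O(log V).
V + E = 15 + 23 = 38
ceil(log2(15)) = 4 (since 2^3 = 8 < 15 <= 16 = 2^4)
Total heap work = (V+E) * ceil(log2(V)) = 38 * 4 = 152


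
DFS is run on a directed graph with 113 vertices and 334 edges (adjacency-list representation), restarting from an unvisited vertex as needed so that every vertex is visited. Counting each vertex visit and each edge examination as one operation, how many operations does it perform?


A full DFS traversal processes each vertex exactly once (push/pop on stack).
Each directed edge is examined once.
V = 113, E = 334
V + E = 447


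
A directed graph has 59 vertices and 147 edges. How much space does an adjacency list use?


Adjacency list: one list head per vertex + one entry per edge
Vertex heads: 59
Edge entries: 147
Total = 59 + 147 = 206


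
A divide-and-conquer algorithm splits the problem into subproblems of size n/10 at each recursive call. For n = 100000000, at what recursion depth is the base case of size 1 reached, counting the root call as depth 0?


At each depth, the problem size is divided by 10:
  Depth 0: problem size = 100000000
  Depth 1: problem size = 10000000
  Depth 2: problem size = 1000000
  Depth 3: problem size = 100000
  Depth 4: problem size = 10000
  Depth 5: problem size = 1000
  Depth 6: problem size = 100
  Depth 7: problem size = 10
  Depth 8: problem size = 1 (base case)
The base case is reached at depth log_10(100000000) = 8 (the tree has 9 levels counting depth 0, but the depth asked for is 8).
Recursion depth = 8


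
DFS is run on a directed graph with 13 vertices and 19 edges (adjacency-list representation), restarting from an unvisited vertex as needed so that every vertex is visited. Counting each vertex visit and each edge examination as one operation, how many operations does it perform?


A full DFS traversal processes each vertex exactly once (push/pop on stack).
Each directed edge is examined once.
V = 13, E = 19
V + E = 32


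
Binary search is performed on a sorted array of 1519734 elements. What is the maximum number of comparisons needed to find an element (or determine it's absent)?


Binary search halves the search space each comparison:
  Step 1: search space = 1519734 -> 759867
  Step 2: search space = 759867 -> 379933
  Step 3: search space = 379933 -> 189966
  Step 4: search space = 189966 -> 94983
  Step 5: search space = 94983 -> 47491
  Step 6: search space = 47491 -> 23745
  Step 7: search space = 23745 -> 11872
  Step 8: search space = 11872 -> 5936
  Step 9: search space = 5936 -> 2968
  Step 10: search space = 2968 -> 1484
  Step 11: search space = 1484 -> 742
  Step 12: search space = 742 -> 371
  Step 13: search space = 371 -> 185
  Step 14: search space = 185 -> 92
  Step 15: search space = 92 -> 46
  Step 16: search space = 46 -> 23
  Step 17: search space = 23 -> 11
  Step 18: search space = 11 -> 5
  Step 19: search space = 5 -> 2
  Step 20: search space = 2 -> 1
  Step 21: search space = 1 (final check)
Maximum comparisons = floor(log2(1519734)) + 1 = 20 + 1 = 21


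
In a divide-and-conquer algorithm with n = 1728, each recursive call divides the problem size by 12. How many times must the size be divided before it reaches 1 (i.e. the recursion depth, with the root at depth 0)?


Number of divisions = log_12(1728)
Sizes: 1728 -> 144 -> 12 -> 1 (3 divisions)
Recursion depth = 3


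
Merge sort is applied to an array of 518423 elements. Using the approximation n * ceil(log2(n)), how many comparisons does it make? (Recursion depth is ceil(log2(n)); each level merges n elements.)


Merge sort divides the array into halves recursively.
Number of levels = ceil(log2(518423)) = 19
At each level, approximately n = 518423 comparisons are needed for merging.
Total comparisons ~ n * ceil(log2(n)) = 518423 * 19 = 9850037


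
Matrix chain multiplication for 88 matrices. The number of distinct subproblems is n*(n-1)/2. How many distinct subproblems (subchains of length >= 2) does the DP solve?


Subproblems are indexed by (i, j) where i < j.
Number of such pairs = n*(n-1)/2
= 88 * 87 / 2
= 3828


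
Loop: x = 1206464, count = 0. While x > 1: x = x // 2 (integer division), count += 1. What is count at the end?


The variable x halves each step:
x = 1206464 -> 603232 -> 301616 -> 150808 -> 75404 -> 37702 -> 18851 -> 9425 -> 4712 -> 2356 -> 1178 -> 589 -> 294 -> 147 -> 73 -> 36 -> 18 -> 9 -> 4 -> 2 -> 1
Number of halvings = floor(log2(1206464)) = 20


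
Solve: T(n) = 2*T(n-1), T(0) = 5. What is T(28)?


Unrolling:
T(28) = 2*T(27) = 2^2*T(26) = ... = 2^28*T(0)
= 2^28 * 5
= 268435456 * 5 = 1342177280


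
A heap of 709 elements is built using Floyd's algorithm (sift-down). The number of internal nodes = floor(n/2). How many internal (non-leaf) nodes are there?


Leaf nodes occupy roughly half the array.
Sift-down is called for each internal node, starting from the last one.
Internal nodes = floor(n/2) = floor(709/2) = 354


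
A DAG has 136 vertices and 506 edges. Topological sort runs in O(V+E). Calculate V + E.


V = 136 (vertex processing)
E = 506 (edge processing)
V + E = 136 + 506 = 642


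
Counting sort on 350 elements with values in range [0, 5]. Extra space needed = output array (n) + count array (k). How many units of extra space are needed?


Output array size: 350 (to store sorted result)
Count array size: 6 (one slot per possible value, range 0 to 5)
Total extra space = 350 + 6 = 356


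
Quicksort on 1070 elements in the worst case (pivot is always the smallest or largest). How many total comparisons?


In the worst case, each partition step picks the worst pivot:
  Partition 1: 1069 comparisons (n-1 elements to compare)
  Partition 2: 1068 comparisons
  Partition 3: 1067 comparisons
  Partition 4: 1066 comparisons
  Partition 5: 1065 comparisons
  ...
  Last partition: 0 comparisons
Total = (n-1) + (n-2) + ... + 1 + 0 = n*(n-1)/2
= 1070*1069/2 = 571915


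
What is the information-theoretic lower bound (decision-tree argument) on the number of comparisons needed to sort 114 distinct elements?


A binary decision tree of height h has at most 2^h leaves and needs at least n! of them, so h >= ceil(log2(n!)).
114! is far too large to multiply out, so use Stirling's series:
  ln(n!) ~ n ln n - n + (1/2) ln(2 pi n) + 1/(12n)  (error below 1/(360 n^3), negligible here)
  ln(114) = 4.7361984
  n ln n = 114 * 4.7361984 = 539.9266
  (1/2) ln(2 pi * 114) = (1/2) ln(716.2831) = 3.2870
  1/(12*114) = 0.0007
  ln(114!) ~ 539.9266 - 114 + 3.2870 + 0.0007 = 429.2143
Convert to base 2: log2(114!) = 429.2143 / ln 2 = 429.2143 / 0.69314718 = 619.2253
ceil(619.2253) = 620


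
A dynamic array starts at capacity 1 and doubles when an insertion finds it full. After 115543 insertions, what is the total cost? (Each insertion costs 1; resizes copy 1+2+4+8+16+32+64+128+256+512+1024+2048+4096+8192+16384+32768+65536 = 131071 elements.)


Insertion cost: 115543 (one per element)
Resizes occur just before inserting elements 2, 3, 5, 9, ...
Elements copied at each resize: 1 + 2 + 4 + 8 + 16 + 32 + 64 + 128 + 256 + 512 + 1024 + 2048 + 4096 + 8192 + 16384 + 32768 + 65536
Sum of copies = 131071 (geometric series: 2^k - 1)
Total = 115543 + 131071 = 246614


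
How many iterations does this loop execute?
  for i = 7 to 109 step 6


The loop variable i takes values starting at 7 and increments by 6 each iteration.
Sequence: i = 7, 13, 19, 25, 31, 37, 43, 49, 55, ...
The upper bound 109 is inclusive, so the count is floor((last - first) / step) + 1:
floor((109 - 7) / 6) + 1 = floor(102/6) + 1 = 17 + 1 = 18


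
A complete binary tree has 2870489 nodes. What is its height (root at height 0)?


In a complete binary tree, level k holds nodes 2^k .. 2^(k+1)-1 (1-indexed).
Height = floor(log2(n)) = floor(log2(2870489)) = 21
Check: 2^21 = 2097152 <= 2870489 < 4194304 = 2^22


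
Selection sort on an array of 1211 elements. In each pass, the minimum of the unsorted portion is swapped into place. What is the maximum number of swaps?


Selection sort performs one swap per pass:
  Pass 1: find min in positions 0 to 1210, swap with position 0
  Pass 2: find min in positions 1 to 1210, swap with position 1
  Pass 3: find min in positions 2 to 1210, swap with position 2
  Pass 4: find min in positions 3 to 1210, swap with position 3
  Pass 5: find min in positions 4 to 1210, swap with position 4
  ... (1205 more passes)
Total passes (and swaps) = n - 1 = 1211 - 1 = 1210


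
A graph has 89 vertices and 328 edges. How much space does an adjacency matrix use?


Adjacency matrix: V x V grid of entries
Space = V^2 = 89^2 = 89 * 89 = 7921


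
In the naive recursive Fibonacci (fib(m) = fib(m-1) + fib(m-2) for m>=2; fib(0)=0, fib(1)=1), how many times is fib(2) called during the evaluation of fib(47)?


Let N(m) = number of times fib(m) is called while evaluating fib(47).
N(47) = 1 (the initial call).
N(46) = 1 (only fib(47) calls it).
For 1 <= m <= 45: fib(m) is called by fib(m+1) and fib(m+2), so
  N(m) = N(m+1) + N(m+2).
fib(0) is called only by fib(2), so N(0) = N(2).
Walk down from m=47:
  N(47)=1, N(46)=1, N(45)=2, N(44)=3, N(43)=5, N(42)=8, N(41)=13, N(40)=21, N(39)=34, N(38)=55, N(37)=89, N(36)=144, N(35)=233, N(34)=377, N(33)=610, N(32)=987, N(31)=1597, N(30)=2584, N(29)=4181, N(28)=6765, N(27)=10946, N(26)=17711, N(25)=28657, N(24)=46368, N(23)=75025, N(22)=121393, N(21)=196418, N(20)=317811, N(19)=514229, N(18)=832040, N(17)=1346269, N(16)=2178309, N(15)=3524578, N(14)=5702887, N(13)=9227465, N(12)=14930352, N(11)=24157817, N(10)=39088169, N(9)=63245986, N(8)=102334155, N(7)=165580141, N(6)=267914296, N(5)=433494437, N(4)=701408733, N(3)=1134903170, N(2)=1836311903
N(2) = 1836311903


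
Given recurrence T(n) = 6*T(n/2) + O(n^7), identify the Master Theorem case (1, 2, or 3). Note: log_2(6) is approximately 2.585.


Master Theorem parameters: a=6, b=2, c=7
log_b(a) = 2.585
Compare b^c with a: 2^7 = 128 > 6, so c > log_b(a).
Comparing c=7 vs log_b(a)=2.585:
7 > 2.585 => Case 3
Result: T(n) = O(n^7)
Master Theorem case = 3


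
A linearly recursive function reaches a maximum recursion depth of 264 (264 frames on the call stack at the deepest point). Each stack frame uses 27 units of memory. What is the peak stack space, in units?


Maximum recursion depth = 264 frames
Memory per frame = 27 units
Total stack space = depth * frame_size
= 264 * 27 = 7128


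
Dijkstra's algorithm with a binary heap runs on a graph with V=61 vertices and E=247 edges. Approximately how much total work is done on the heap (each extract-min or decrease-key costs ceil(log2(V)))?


Dijkstra with a binary heap: each vertex is extracted once, each edge may relax once.
Each heap operation costs O(log V).
V + E = 61 + 247 = 308
ceil(log2(61)) = 6 (since 2^5 = 32 < 61 <= 64 = 2^6)
Total heap work = (V+E) * ceil(log2(V)) = 308 * 6 = 1848


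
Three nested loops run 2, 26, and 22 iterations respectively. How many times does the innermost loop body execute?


Loop 1 (outermost): 2 iterations
Loop 2 (middle): 26 iterations per outer
Loop 3 (innermost): 22 iterations per middle
Total = 2 * 26 * 22 = 1144


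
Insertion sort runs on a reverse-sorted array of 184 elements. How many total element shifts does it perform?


Sum of shifts = 1 + 2 + 3 + ... + 183
= 184 * 183 / 2
= 33672 / 2
= 16836


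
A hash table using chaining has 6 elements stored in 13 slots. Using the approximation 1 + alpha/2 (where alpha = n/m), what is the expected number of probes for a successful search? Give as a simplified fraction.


Load factor alpha = n/m = 6/13
Expected probes = 1 + alpha/2 = 1 + 6/(2*13)
= 1 + 6/26
= 26/26 + 6/26
= 32/26
Simplify: 16/13


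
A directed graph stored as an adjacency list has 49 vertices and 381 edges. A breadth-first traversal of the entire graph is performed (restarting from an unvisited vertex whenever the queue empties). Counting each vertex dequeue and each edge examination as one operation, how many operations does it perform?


A full BFS traversal dequeues each vertex once and examines each edge once.
Vertex visits: 49
Edge visits: 381
V + E = 49 + 381 = 430


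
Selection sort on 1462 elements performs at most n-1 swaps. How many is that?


Each of the 1461 passes places one element in its final position.
Pass 1: swap minimum into position 0
Pass 2: swap minimum of remaining into position 1
...
Pass 1461: last two elements, one swap
Maximum swaps = 1462 - 1 = 1461


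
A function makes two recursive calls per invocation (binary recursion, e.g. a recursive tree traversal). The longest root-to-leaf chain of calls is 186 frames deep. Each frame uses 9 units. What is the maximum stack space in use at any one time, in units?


Binary recursion: the two calls run one after the other, so only one root-to-leaf chain of frames is on the stack at a time.
Maximum depth (longest chain) = 186 frames
Each frame = 9 units
Max stack space = 186 * 9 = 1674


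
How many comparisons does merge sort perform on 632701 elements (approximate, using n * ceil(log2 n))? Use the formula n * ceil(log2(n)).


Recursion depth: ceil(log2(632701)) = 20
Each recursion level merges n = 632701 elements
Total = 632701 * 20 = 12654020


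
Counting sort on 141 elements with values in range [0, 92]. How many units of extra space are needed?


Output array size: 141 (to store sorted result)
Count array size: 93 (one slot per possible value, range 0 to 92)
Total extra space = 141 + 93 = 234


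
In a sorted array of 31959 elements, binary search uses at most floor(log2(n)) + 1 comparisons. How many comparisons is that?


Halving sequence: 31959 -> 15979 -> 7989 -> 3994 -> 1997 -> 998 -> 499 -> 249 -> 124 -> 62 -> 31 -> 15 -> 7 -> 3 -> 1
Number of halvings = 14
Max comparisons = 14 + 1 = 15


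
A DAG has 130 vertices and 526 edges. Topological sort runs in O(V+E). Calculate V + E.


V = 130 (vertex processing)
E = 526 (edge processing)
V + E = 130 + 526 = 656


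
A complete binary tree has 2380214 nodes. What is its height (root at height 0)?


In a complete binary tree, level k holds nodes 2^k .. 2^(k+1)-1 (1-indexed).
Height = floor(log2(n)) = floor(log2(2380214)) = 21
Check: 2^21 = 2097152 <= 2380214 < 4194304 = 2^22


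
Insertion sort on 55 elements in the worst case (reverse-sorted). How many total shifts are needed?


In the worst case (reverse-sorted), each element shifts past all previous:
  Element 1: 1 shifts
  Element 2: 2 shifts
  Element 3: 3 shifts
  Element 4: 4 shifts
  Element 5: 5 shifts
  ...
  Element 54: 54 shifts
Total = 1 + 2 + ... + 54
= 55*(55-1)/2 = 1485


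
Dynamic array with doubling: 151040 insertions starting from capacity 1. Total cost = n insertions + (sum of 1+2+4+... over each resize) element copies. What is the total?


n = 151040
Insertion costs: 151040
Resizes copy 1, 2, 4, ... up to the largest power of 2 that is <= n-1 = 151039, i.e. 131072.
Copy costs = 1 + 2 + 4 + 8 + 16 + 32 + 64 + 128 + 256 + 512 + 1024 + 2048 + 4096 + 8192 + 16384 + 32768 + 65536 + 131072 = 262143
Total = 151040 + 262143 = 413183


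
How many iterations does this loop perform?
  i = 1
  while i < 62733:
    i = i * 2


The loop variable doubles each iteration:
i = 1 -> 2 -> 4 -> 8 -> 16 -> 32 -> 64 -> 128 -> 256 -> 512 -> 1024 -> 2048 -> 4096 -> 8192 -> 16384 -> 32768 -> 65536 (stop, 65536 >= 62733)
Number of doublings = ceil(log2(62733)) = 16


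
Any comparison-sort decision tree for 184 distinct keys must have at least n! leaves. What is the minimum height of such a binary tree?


A binary decision tree of height h has at most 2^h leaves and needs at least n! of them, so h >= ceil(log2(n!)).
184! is far too large to multiply out, so use Stirling's series:
  ln(n!) ~ n ln n - n + (1/2) ln(2 pi n) + 1/(12n)  (error below 1/(360 n^3), negligible here)
  ln(184) = 5.2149358
  n ln n = 184 * 5.2149358 = 959.5482
  (1/2) ln(2 pi * 184) = (1/2) ln(1156.1061) = 3.5264
  1/(12*184) = 0.0005
  ln(184!) ~ 959.5482 - 184 + 3.5264 + 0.0005 = 779.0751
Convert to base 2: log2(184!) = 779.0751 / ln 2 = 779.0751 / 0.69314718 = 1123.9678
ceil(1123.9678) = 1124


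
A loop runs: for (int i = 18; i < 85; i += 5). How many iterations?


Loop starts at i = 18, increments by 5, stops when i >= 85.
Number of iterations = ceil((85 - 18) / 5)
= ceil(67 / 5)
= 14


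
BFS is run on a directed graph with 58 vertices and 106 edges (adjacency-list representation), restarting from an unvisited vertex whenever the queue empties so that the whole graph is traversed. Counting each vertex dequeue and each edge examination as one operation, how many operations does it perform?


A full BFS traversal dequeues each vertex exactly once and examines each directed edge exactly once.
V = 58 (vertex processing cost)
E = 106 (edge examination cost)
Total operations proportional to V + E = 58 + 106 = 164


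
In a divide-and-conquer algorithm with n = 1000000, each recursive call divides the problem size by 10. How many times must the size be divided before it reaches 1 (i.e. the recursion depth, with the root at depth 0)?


Number of divisions = log_10(1000000)
Sizes: 1000000 -> 100000 -> 10000 -> 1000 -> 100 -> 10 -> 1 (6 divisions)
Recursion depth = 6


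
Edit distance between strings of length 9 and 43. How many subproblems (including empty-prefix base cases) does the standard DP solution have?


The table includes base cases (empty prefixes).
Rows: (m+1) = 10
Columns: (n+1) = 44
Total = 10 * 44 = 440


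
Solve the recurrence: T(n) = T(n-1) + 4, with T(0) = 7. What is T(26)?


Unrolling the recurrence:
T(26) = T(25) + 4
       = T(24) + 4 + 4
       = T(23) + 4*3
       ...
       = T(0) + 4*26
       = 7 + 104 = 111


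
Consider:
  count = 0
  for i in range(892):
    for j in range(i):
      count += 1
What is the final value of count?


For each i, the inner loop runs i times:
  i=0: inner runs 0 times
  i=1: inner runs 1 time
  i=2: inner runs 2 times
  i=3: inner runs 3 times
  i=4: inner runs 4 times
  i=5: inner runs 5 times
  i=6: inner runs 6 times
  i=7: inner runs 7 times
  ...
Total = 0 + 1 + 2 + ... + 891 = 892*(892-1)/2 = 397386


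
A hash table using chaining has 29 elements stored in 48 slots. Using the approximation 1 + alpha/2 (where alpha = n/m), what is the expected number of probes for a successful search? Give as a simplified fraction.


Load factor alpha = n/m = 29/48
Expected probes = 1 + alpha/2 = 1 + 29/(2*48)
= 1 + 29/96
= 96/96 + 29/96
= 125/96


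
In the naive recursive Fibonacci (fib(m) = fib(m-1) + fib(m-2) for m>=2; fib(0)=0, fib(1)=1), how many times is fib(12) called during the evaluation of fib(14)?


Let N(m) = number of times fib(m) is called while evaluating fib(14).
N(14) = 1 (the initial call).
N(13) = 1 (only fib(14) calls it).
For 1 <= m <= 12: fib(m) is called by fib(m+1) and fib(m+2), so
  N(m) = N(m+1) + N(m+2).
fib(0) is called only by fib(2), so N(0) = N(2).
Walk down from m=14:
  N(14)=1, N(13)=1, N(12)=2
N(12) = 2


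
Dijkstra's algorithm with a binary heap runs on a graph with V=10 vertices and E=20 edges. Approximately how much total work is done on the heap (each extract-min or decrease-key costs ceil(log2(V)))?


Dijkstra with a binary heap: each vertex is extracted once, each edge may relax once.
Each heap operation costs O(log V).
V + E = 10 + 20 = 30
ceil(log2(10)) = 4 (since 2^3 = 8 < 10 <= 16 = 2^4)
Total heap work = (V+E) * ceil(log2(V)) = 30 * 4 = 120


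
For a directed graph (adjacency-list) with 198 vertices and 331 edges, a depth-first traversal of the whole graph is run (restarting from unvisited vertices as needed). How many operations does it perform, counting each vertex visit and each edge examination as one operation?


A full DFS traversal visits each vertex once and examines each edge once.
V = 198
E = 331
Sum = 198 + 331 = 529


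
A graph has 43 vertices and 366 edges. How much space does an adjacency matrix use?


Adjacency matrix: V x V grid of entries
Space = V^2 = 43^2 = 43 * 43 = 1849


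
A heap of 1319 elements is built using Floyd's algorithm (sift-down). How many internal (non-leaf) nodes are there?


Leaf nodes occupy roughly half the array.
Sift-down is called for each internal node, starting from the last one.
Internal nodes = floor(n/2) = floor(1319/2) = 659


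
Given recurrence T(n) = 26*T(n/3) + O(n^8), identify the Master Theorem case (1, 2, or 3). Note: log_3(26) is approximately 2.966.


Master Theorem parameters: a=26, b=3, c=8
log_b(a) = 2.966
Compare b^c with a: 3^8 = 6561 > 26, so c > log_b(a).
Comparing c=8 vs log_b(a)=2.966:
8 > 2.966 => Case 3
Result: T(n) = O(n^8)
Master Theorem case = 3


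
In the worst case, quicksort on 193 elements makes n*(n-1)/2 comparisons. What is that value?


Sum of comparisons per partition:
192 + 191 + ... + 1 + 0
= 193 * (193 - 1) / 2
= 193 * 192 / 2
= 18528


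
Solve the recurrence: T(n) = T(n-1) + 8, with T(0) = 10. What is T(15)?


Unrolling the recurrence:
T(15) = T(14) + 8
       = T(13) + 8 + 8
       = T(12) + 8*3
       ...
       = T(0) + 8*15
       = 10 + 120 = 130


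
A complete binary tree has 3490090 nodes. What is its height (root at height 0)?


In a complete binary tree, level k holds nodes 2^k .. 2^(k+1)-1 (1-indexed).
Height = floor(log2(n)) = floor(log2(3490090)) = 21
Check: 2^21 = 2097152 <= 3490090 < 4194304 = 2^22


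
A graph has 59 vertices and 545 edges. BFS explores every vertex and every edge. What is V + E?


A full BFS traversal dequeues each vertex once and examines each edge once.
Vertex visits: 59
Edge visits: 545
V + E = 59 + 545 = 604


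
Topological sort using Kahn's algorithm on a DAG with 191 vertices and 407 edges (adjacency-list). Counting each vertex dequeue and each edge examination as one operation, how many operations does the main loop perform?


Kahn's algorithm:
  1. Compute in-degrees: O(V + E)
  2. Process queue: each vertex dequeued once (O(V))
     each edge examined once (O(E))
Total = V + E = 191 + 407 = 598


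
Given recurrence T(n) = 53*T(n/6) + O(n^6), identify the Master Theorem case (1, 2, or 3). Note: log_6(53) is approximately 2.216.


Master Theorem parameters: a=53, b=6, c=6
log_b(a) = 2.216
Compare b^c with a: 6^6 = 46656 > 53, so c > log_b(a).
Comparing c=6 vs log_b(a)=2.216:
6 > 2.216 => Case 3
Result: T(n) = O(n^6)
Master Theorem case = 3


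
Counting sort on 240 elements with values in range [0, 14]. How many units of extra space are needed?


Output array size: 240 (to store sorted result)
Count array size: 15 (one slot per possible value, range 0 to 14)
Total extra space = 240 + 15 = 255


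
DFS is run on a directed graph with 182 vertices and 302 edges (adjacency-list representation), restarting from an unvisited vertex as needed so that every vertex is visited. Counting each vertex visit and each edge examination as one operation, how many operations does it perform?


A full DFS traversal processes each vertex exactly once (push/pop on stack).
Each directed edge is examined once.
V = 182, E = 302
V + E = 484


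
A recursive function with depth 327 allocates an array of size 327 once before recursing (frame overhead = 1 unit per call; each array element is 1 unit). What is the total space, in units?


Array allocation: 327 units (allocated once)
Stack frames: 327 deep * 1 per frame = 327 units
Total = 327 + 327 = 654


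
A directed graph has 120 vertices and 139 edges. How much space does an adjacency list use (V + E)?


Adjacency list: one list head per vertex + one entry per edge
Vertex heads: 120
Edge entries: 139
Total = 120 + 139 = 259


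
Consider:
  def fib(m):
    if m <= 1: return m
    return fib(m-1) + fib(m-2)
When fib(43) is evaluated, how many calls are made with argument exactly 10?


Let N(m) = number of times fib(m) is called while evaluating fib(43).
N(43) = 1 (the initial call).
N(42) = 1 (only fib(43) calls it).
For 1 <= m <= 41: fib(m) is called by fib(m+1) and fib(m+2), so
  N(m) = N(m+1) + N(m+2).
fib(0) is called only by fib(2), so N(0) = N(2).
Walk down from m=43:
  N(43)=1, N(42)=1, N(41)=2, N(40)=3, N(39)=5, N(38)=8, N(37)=13, N(36)=21, N(35)=34, N(34)=55, N(33)=89, N(32)=144, N(31)=233, N(30)=377, N(29)=610, N(28)=987, N(27)=1597, N(26)=2584, N(25)=4181, N(24)=6765, N(23)=10946, N(22)=17711, N(21)=28657, N(20)=46368, N(19)=75025, N(18)=121393, N(17)=196418, N(16)=317811, N(15)=514229, N(14)=832040, N(13)=1346269, N(12)=2178309, N(11)=3524578, N(10)=5702887
N(10) = 5702887
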